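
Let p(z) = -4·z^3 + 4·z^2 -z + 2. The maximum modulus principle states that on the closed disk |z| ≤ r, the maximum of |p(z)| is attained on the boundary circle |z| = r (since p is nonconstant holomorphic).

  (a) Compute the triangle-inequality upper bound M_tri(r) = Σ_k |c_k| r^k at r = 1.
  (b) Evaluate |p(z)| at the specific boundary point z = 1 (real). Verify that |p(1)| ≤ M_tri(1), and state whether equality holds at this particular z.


Coefficients: c_0 = 2, c_1 = -1, c_2 = 4, c_3 = -4. Radius r = 1.
Part (a). Triangle bound: M_tri(r) = Σ_k |c_k| r^k
  = |2|·1^0 + |-1|·1^1 + |4|·1^2 + |-4|·1^3
  = 2 + 1 + 4 + 4 = 11.
This bounds M(r) := max_{|z|=r} |p(z)| from above; equality holds iff all terms c_k z^k can be made to align in phase at a single z on |z|=r.
Part (b). At z = 1 (real, on the circle |z| = r):
  p(1) = (2)·1^0 + (-1)·1^1 + (4)·1^2 + (-4)·1^3 = 1.
  |p(1)| = 1.
Check: |p(1)| = 1 ≤ 11 = M_tri(1). ✓ Equality does not hold at z = 1 (the coefficients have mixed signs, so the terms do not all align in phase there).

M_tri(1) = 11; |p(1)| = 1; equality at z=1: no.


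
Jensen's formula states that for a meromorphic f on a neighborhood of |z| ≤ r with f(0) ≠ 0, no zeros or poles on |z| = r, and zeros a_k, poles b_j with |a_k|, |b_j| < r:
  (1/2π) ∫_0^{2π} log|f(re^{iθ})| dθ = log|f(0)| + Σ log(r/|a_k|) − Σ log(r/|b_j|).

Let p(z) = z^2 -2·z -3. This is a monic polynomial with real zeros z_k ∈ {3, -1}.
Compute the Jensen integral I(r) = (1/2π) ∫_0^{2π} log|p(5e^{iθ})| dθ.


Zeros: -1, 3; r = 5.
Inside |z| < r: -1, 3. Outside (|z| ≥ r): ∅.
p(0) = -3, so log|p(0)| = log(3) = 1.0986.
Apply Jensen: I(r) = log|p(0)| + Σ_k log(r/|z_k|), summed over zeros inside |z| < r.
  log(r/|z_k|) for z_k = 3: log(5/3) = 0.5108
  log(r/|z_k|) for z_k = -1: log(5/1) = 1.6094
Sum over inside zeros: 2.1203.
I(r) = log|p(0)| + (inside sum) = 1.0986 + 2.1203 = 3.2189.
Closed form (all zeros inside, monic): I(r) = n·log(r) = 2·log(5) = 3.2189. ✓

I(r) ≈ 3.2189.


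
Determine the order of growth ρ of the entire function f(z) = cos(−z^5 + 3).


Write cos(w) = (e^{iw} ± e^{−iw})/(2 or 2i), so |cos(w)| ≤ e^{|w|}. With w = −z^5 + 3, |w| ≤ 1r^5 + 3 on |z|=r, giving M(r) ≤ e^{1r^5 + 3} and ρ ≤ 5. For the lower bound, choose z on |z|=r with -1z^5 purely imaginary of modulus 1r^5; then |cos(−z^5 + 3)| grows like e^{1r^5}/2, so ρ ≥ 5. Hence ρ = 5.
Therefore ρ = 5.

Order ρ = 5.


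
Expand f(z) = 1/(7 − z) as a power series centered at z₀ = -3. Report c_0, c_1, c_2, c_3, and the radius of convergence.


Let w = z − z₀, so z = z₀ + w.
Then 7 − z = 7 − (z₀ + w) = (7 − z₀) − w = 10 − w.
f(z) = 1/(10 − w) = (1/(10)) · 1/(1 − w/(10)) = Σ_{n≥0} w^n / (10)^(n+1).
So c_n = 1/(10)^(n+1):
  c_0 = 1/(10)^1 = 1/10.
  c_1 = 1/(10)^2 = 1/100.
  c_2 = 1/(10)^3 = 1/1000.
  c_3 = 1/(10)^4 = 1/10000.
The series is valid for |w/d| < 1, i.e. |z − z₀| < |d|.
Radius of convergence: R = |7 − z₀| = |10| = 10 (distance from z₀ to the singularity z = 7).

c_0 = 1/10, c_1 = 1/100, c_2 = 1/1000, c_3 = 1/10000; R = 10.


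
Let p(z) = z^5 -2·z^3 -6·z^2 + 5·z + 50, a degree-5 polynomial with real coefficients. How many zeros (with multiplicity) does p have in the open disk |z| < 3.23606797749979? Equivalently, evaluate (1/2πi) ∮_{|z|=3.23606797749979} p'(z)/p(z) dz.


The zeros of p are: (2 + 1i), (2 - 1i), -2, (-1 + 2i), (-1 - 2i).
Their magnitudes are: 2.236, 2.236, 2, 2.236, 2.236.
Zeros with |z| < R = 3.23606797749979: (2 + 1i), (2 - 1i), -2, (-1 + 2i), (-1 - 2i).
Count = 5.
By the argument principle, (1/2πi) ∮_{|z|=R} p'(z)/p(z) dz equals exactly this count.

Number of zeros inside |z| < 3.23606797749979: 5.


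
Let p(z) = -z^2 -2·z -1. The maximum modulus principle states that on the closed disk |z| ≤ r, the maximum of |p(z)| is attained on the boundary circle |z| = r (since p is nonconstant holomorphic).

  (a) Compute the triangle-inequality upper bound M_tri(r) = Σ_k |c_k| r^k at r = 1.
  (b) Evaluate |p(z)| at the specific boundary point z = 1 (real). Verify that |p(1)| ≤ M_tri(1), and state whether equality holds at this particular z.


Coefficients: c_0 = -1, c_1 = -2, c_2 = -1. Radius r = 1.
Part (a). Triangle bound: M_tri(r) = Σ_k |c_k| r^k
  = |-1|·1^0 + |-2|·1^1 + |-1|·1^2
  = 1 + 2 + 1 = 4.
This bounds M(r) := max_{|z|=r} |p(z)| from above; equality holds iff all terms c_k z^k can be made to align in phase at a single z on |z|=r.
Part (b). At z = 1 (real, on the circle |z| = r):
  p(1) = (-1)·1^0 + (-2)·1^1 + (-1)·1^2 = -4.
  |p(1)| = 4.
Since all nonzero coefficients share the same sign, |p(1)| = 4 = M_tri(1); the triangle bound is attained at z = 1, so in fact M(r) = 4.

M_tri(1) = 4; |p(1)| = 4; equality at z=1: yes.


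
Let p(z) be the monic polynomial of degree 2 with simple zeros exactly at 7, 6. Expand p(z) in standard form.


The polynomial is p(z) = ∏_{α ∈ S} (z − α), where S = {7, 6}.
Expanding the product yields: p(z) = z^2 -13·z + 42.
The resulting polynomial has degree 2 and real coefficients as required.

p(z) = z^2 -13·z + 42.


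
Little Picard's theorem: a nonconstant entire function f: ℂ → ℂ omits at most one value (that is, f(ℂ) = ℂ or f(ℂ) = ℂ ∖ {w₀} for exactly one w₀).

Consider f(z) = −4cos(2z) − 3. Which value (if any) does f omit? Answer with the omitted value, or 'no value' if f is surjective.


Little Picard bounds the complement of f(ℂ) to at most one point.
cos is entire and surjective onto ℂ: for every w ∈ ℂ, cos(ζ) = w has a solution ζ ∈ ℂ (e.g., via the complex inverse arccos). With ζ = 2z this gives z = ζ/(2). Then -4·cos(2z) takes every value in -4·ℂ = ℂ, and adding -3 is a bijection of ℂ. So f is surjective and omits no value. (Note: only on the real line is cos bounded by [−1, 1].)

Omitted value: no value.


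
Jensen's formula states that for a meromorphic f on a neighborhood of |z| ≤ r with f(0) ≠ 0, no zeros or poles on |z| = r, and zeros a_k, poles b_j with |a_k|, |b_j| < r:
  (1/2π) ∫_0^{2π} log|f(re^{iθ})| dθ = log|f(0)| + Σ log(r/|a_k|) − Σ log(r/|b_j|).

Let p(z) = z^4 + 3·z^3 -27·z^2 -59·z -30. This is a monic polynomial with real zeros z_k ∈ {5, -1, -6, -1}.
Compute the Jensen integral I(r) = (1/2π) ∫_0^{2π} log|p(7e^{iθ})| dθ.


Zeros: -6, -1, -1, 5; r = 7.
Inside |z| < r: -6, -1, -1, 5. Outside (|z| ≥ r): ∅.
p(0) = -30, so log|p(0)| = log(30) = 3.4012.
Apply Jensen: I(r) = log|p(0)| + Σ_k log(r/|z_k|), summed over zeros inside |z| < r.
  log(r/|z_k|) for z_k = 5: log(7/5) = 0.3365
  log(r/|z_k|) for z_k = -1: log(7/1) = 1.9459
  log(r/|z_k|) for z_k = -6: log(7/6) = 0.1542
  log(r/|z_k|) for z_k = -1: log(7/1) = 1.9459
Sum over inside zeros: 4.3824.
I(r) = log|p(0)| + (inside sum) = 3.4012 + 4.3824 = 7.7836.
Closed form (all zeros inside, monic): I(r) = n·log(r) = 4·log(7) = 7.7836. ✓

I(r) ≈ 7.7836.


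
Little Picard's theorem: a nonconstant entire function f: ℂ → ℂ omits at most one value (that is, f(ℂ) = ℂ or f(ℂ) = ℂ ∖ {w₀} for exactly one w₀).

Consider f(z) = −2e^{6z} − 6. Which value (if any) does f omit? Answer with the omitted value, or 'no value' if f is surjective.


Little Picard bounds the complement of f(ℂ) to at most one point.
e^{6z} is never zero on ℂ, so -2·e^{6z} takes every value in ℂ ∖ {0}. Adding -6 shifts the range to ℂ ∖ {-6}. Thus f omits exactly the value -6.

Omitted value: -6.


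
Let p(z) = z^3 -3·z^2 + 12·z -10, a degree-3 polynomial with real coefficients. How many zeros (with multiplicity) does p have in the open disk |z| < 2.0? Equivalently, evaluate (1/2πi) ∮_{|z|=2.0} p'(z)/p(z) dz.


The zeros of p are: (1 + 3i), (1 - 3i), 1.
Their magnitudes are: 3.162, 3.162, 1.
Zeros with |z| < R = 2.0: 1.
Count = 1.
By the argument principle, (1/2πi) ∮_{|z|=R} p'(z)/p(z) dz equals exactly this count.

Number of zeros inside |z| < 2.0: 1.


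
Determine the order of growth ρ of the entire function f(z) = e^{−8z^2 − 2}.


|e^{−8z^2 − 2}| = e^{Re(-8·z^2) + -2} ≤ e^{8|z|^2 + -2} = e^{8r^2 + -2} on |z| = r, so ρ ≤ 2. Choosing z on |z|=r so that -8·z^2 is real positive (always possible by picking arg z appropriately) gives |f(z)| = e^{8r^2 + -2}, matching the bound. The additive constant -2 does not affect log log M(r) ~ 2·log r. Hence ρ = 2.
Therefore ρ = 2.

Order ρ = 2.


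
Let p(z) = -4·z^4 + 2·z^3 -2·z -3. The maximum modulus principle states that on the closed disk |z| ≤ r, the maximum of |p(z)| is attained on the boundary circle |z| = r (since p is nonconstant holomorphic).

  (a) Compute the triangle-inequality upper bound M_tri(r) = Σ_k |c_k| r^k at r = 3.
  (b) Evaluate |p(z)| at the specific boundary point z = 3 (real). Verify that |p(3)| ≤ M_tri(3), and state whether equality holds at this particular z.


Coefficients: c_0 = -3, c_1 = -2, c_2 = 0, c_3 = 2, c_4 = -4. Radius r = 3.
Part (a). Triangle bound: M_tri(r) = Σ_k |c_k| r^k
  = |-3|·3^0 + |-2|·3^1 + |0|·3^2 + |2|·3^3 + |-4|·3^4
  = 3 + 6 + 0 + 54 + 324 = 387.
This bounds M(r) := max_{|z|=r} |p(z)| from above; equality holds iff all terms c_k z^k can be made to align in phase at a single z on |z|=r.
Part (b). At z = 3 (real, on the circle |z| = r):
  p(3) = (-3)·3^0 + (-2)·3^1 + (0)·3^2 + (2)·3^3 + (-4)·3^4 = -279.
  |p(3)| = 279.
Check: |p(3)| = 279 ≤ 387 = M_tri(3). ✓ Equality does not hold at z = 3 (the coefficients have mixed signs, so the terms do not all align in phase there).

M_tri(3) = 387; |p(3)| = 279; equality at z=3: no.


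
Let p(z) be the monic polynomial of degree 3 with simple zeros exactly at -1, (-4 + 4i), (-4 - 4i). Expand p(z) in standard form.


The polynomial is p(z) = ∏_{α ∈ S} (z − α), where S = {-1, (-4 + 4i), (-4 - 4i)}.
Expanding the product yields: p(z) = z^3 + 9·z^2 + 40·z + 32.
Note conjugate pairs combine to real quadratics: (z − (-4+4i))(z − (-4−4i)) = z² + 8z + 32.
The resulting polynomial has degree 3 and real coefficients as required.

p(z) = z^3 + 9·z^2 + 40·z + 32.


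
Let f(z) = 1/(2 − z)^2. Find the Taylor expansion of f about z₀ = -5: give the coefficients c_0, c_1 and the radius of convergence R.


Let w = z − z₀, so z = z₀ + w.
Then 2 − z = 2 − (z₀ + w) = (2 − z₀) − w = 7 − w.
f(z) = 1/(7 − w)^2 = (1/(7)^2) · (1 − w/(7))^{−2}.
By the binomial series (1−u)^{−2} = Σ_{n≥0} C(n+1, 1) u^n for |u|<1, with u = w/(7):
  c_n = C(n+1, 1) / (7)^(n+2).
  c_0 = 1/(7)^2 = 1/49.
  c_1 = 2/(7)^3 = 2/343.
The series is valid for |w/d| < 1, i.e. |z − z₀| < |d|.
Radius of convergence: R = |2 − z₀| = |7| = 7 (distance from z₀ to the singularity z = 2).

c_0 = 1/49, c_1 = 2/343; R = 7.


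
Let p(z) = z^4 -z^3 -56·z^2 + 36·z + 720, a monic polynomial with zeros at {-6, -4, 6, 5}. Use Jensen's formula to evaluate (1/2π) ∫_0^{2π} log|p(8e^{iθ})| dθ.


Zeros: -6, -4, 5, 6; r = 8.
Inside |z| < r: -6, -4, 5, 6. Outside (|z| ≥ r): ∅.
p(0) = 720, so log|p(0)| = log(720) = 6.5793.
Apply Jensen: I(r) = log|p(0)| + Σ_k log(r/|z_k|), summed over zeros inside |z| < r.
  log(r/|z_k|) for z_k = -6: log(8/6) = 0.2877
  log(r/|z_k|) for z_k = -4: log(8/4) = 0.6931
  log(r/|z_k|) for z_k = 6: log(8/6) = 0.2877
  log(r/|z_k|) for z_k = 5: log(8/5) = 0.4700
Sum over inside zeros: 1.7385.
I(r) = log|p(0)| + (inside sum) = 6.5793 + 1.7385 = 8.3178.
Closed form (all zeros inside, monic): I(r) = n·log(r) = 4·log(8) = 8.3178. ✓

I(r) ≈ 8.3178.


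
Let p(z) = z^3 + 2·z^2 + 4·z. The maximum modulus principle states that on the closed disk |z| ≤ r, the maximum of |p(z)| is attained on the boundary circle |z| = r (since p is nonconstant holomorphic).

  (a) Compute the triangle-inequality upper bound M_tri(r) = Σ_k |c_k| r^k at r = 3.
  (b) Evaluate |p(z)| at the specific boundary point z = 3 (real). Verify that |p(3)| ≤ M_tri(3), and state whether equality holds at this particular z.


Coefficients: c_0 = 0, c_1 = 4, c_2 = 2, c_3 = 1. Radius r = 3.
Part (a). Triangle bound: M_tri(r) = Σ_k |c_k| r^k
  = |0|·3^0 + |4|·3^1 + |2|·3^2 + |1|·3^3
  = 0 + 12 + 18 + 27 = 57.
This bounds M(r) := max_{|z|=r} |p(z)| from above; equality holds iff all terms c_k z^k can be made to align in phase at a single z on |z|=r.
Part (b). At z = 3 (real, on the circle |z| = r):
  p(3) = (0)·3^0 + (4)·3^1 + (2)·3^2 + (1)·3^3 = 57.
  |p(3)| = 57.
Since all nonzero coefficients share the same sign, |p(3)| = 57 = M_tri(3); the triangle bound is attained at z = 3, so in fact M(r) = 57.

M_tri(3) = 57; |p(3)| = 57; equality at z=3: yes.


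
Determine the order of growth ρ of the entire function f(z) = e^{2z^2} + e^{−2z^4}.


Each summand is entire of order 2 and 4 respectively (as in the single-exponential case). The order of a sum is at most the max of the orders, so ρ ≤ 4. For the lower bound: on |z|=r choose arg z so that -2z^4 is real positive; then |e^{-2z^4}| = e^{2r^4} while |e^{2z^2}| ≤ e^{2r^2} = o(e^{2r^4}). So |f| ≥ e^{2r^4}(1 − o(1)) and ρ ≥ 4. Hence ρ = max(2, 4) = 4.
Therefore ρ = 4.

Order ρ = 4.


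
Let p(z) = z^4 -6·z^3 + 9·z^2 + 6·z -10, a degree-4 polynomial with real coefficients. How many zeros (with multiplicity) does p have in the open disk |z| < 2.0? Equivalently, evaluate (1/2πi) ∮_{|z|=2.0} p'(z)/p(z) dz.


The zeros of p are: -1, (3 + 1i), (3 - 1i), 1.
Their magnitudes are: 1, 3.162, 3.162, 1.
Zeros with |z| < R = 2.0: -1, 1.
Count = 2.
By the argument principle, (1/2πi) ∮_{|z|=R} p'(z)/p(z) dz equals exactly this count.

Number of zeros inside |z| < 2.0: 2.


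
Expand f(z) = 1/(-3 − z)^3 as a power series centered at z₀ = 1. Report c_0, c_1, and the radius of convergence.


Let w = z − z₀, so z = z₀ + w.
Then -3 − z = -3 − (z₀ + w) = (-3 − z₀) − w = -4 − w.
f(z) = 1/(-4 − w)^3 = (1/(-4)^3) · (1 − w/(-4))^{−3}.
By the binomial series (1−u)^{−3} = Σ_{n≥0} C(n+2, 2) u^n for |u|<1, with u = w/(-4):
  c_n = C(n+2, 2) / (-4)^(n+3).
  c_0 = 1/(-4)^3 = -1/64.
  c_1 = 3/(-4)^4 = 3/256.
The series is valid for |w/d| < 1, i.e. |z − z₀| < |d|.
Radius of convergence: R = |-3 − z₀| = |-4| = 4 (distance from z₀ to the singularity z = -3).

c_0 = -1/64, c_1 = 3/256; R = 4.


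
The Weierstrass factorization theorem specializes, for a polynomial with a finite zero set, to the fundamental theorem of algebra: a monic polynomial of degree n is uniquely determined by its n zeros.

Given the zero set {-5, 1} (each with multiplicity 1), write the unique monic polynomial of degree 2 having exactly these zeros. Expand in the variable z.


The polynomial is p(z) = ∏_{α ∈ S} (z − α), where S = {-5, 1}.
Expanding the product yields: p(z) = z^2 + 4·z -5.
The resulting polynomial has degree 2 and real coefficients as required.

p(z) = z^2 + 4·z -5.


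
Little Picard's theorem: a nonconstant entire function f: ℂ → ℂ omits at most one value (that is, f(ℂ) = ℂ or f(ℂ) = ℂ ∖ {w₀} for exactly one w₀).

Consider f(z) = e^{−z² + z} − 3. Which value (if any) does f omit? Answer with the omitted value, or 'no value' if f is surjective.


Little Picard bounds the complement of f(ℂ) to at most one point.
The exponent g(z) = −z² + z is a nonconstant polynomial, hence surjective onto ℂ. So e^{g(z)} takes every value in {e^w : w ∈ ℂ} = ℂ ∖ {0}. Adding -3 shifts the range to ℂ ∖ {-3}. f omits exactly -3.

Omitted value: -3.


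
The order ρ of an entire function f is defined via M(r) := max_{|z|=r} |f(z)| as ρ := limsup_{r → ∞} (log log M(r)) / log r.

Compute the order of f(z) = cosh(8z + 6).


cosh(w) is a linear combination of e^{iw} and e^{−iw} (or e^w, e^{−w} in the hyperbolic case), so |cosh(w)| ≤ e^{|w|}. With w = 8z + 6, |w| ≤ 8|z| + 6 = 8r + 6 on |z| = r, giving M(r) ≤ e^{8r + 6}, so ρ ≤ 1. On a suitable ray (z = it for sin/cos; z = t for sinh/cosh, t real → ∞), |cosh(8z + 6)| grows like e^{8|t|}/2, so ρ ≥ 1. Hence ρ = 1.
Therefore ρ = 1.

Order ρ = 1.


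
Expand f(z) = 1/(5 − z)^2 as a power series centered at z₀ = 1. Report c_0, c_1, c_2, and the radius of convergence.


Let w = z − z₀, so z = z₀ + w.
Then 5 − z = 5 − (z₀ + w) = (5 − z₀) − w = 4 − w.
f(z) = 1/(4 − w)^2 = (1/(4)^2) · (1 − w/(4))^{−2}.
By the binomial series (1−u)^{−2} = Σ_{n≥0} C(n+1, 1) u^n for |u|<1, with u = w/(4):
  c_n = C(n+1, 1) / (4)^(n+2).
  c_0 = 1/(4)^2 = 1/16.
  c_1 = 2/(4)^3 = 1/32.
  c_2 = 3/(4)^4 = 3/256.
The series is valid for |w/d| < 1, i.e. |z − z₀| < |d|.
Radius of convergence: R = |5 − z₀| = |4| = 4 (distance from z₀ to the singularity z = 5).

c_0 = 1/16, c_1 = 1/32, c_2 = 3/256; R = 4.


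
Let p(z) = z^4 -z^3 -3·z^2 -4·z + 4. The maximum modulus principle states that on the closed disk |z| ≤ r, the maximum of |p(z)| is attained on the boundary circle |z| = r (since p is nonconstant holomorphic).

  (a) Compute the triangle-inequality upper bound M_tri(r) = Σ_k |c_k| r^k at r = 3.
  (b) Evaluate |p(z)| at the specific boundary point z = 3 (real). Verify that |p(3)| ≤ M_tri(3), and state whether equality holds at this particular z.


Coefficients: c_0 = 4, c_1 = -4, c_2 = -3, c_3 = -1, c_4 = 1. Radius r = 3.
Part (a). Triangle bound: M_tri(r) = Σ_k |c_k| r^k
  = |4|·3^0 + |-4|·3^1 + |-3|·3^2 + |-1|·3^3 + |1|·3^4
  = 4 + 12 + 27 + 27 + 81 = 151.
This bounds M(r) := max_{|z|=r} |p(z)| from above; equality holds iff all terms c_k z^k can be made to align in phase at a single z on |z|=r.
Part (b). At z = 3 (real, on the circle |z| = r):
  p(3) = (4)·3^0 + (-4)·3^1 + (-3)·3^2 + (-1)·3^3 + (1)·3^4 = 19.
  |p(3)| = 19.
Check: |p(3)| = 19 ≤ 151 = M_tri(3). ✓ Equality does not hold at z = 3 (the coefficients have mixed signs, so the terms do not all align in phase there).

M_tri(3) = 151; |p(3)| = 19; equality at z=3: no.


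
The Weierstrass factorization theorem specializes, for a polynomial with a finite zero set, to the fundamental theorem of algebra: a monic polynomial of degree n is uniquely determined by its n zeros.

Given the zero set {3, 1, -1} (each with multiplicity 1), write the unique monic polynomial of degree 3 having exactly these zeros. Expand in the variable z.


The polynomial is p(z) = ∏_{α ∈ S} (z − α), where S = {3, 1, -1}.
Expanding the product yields: p(z) = z^3 -3·z^2 -z + 3.
The resulting polynomial has degree 3 and real coefficients as required.

p(z) = z^3 -3·z^2 -z + 3.


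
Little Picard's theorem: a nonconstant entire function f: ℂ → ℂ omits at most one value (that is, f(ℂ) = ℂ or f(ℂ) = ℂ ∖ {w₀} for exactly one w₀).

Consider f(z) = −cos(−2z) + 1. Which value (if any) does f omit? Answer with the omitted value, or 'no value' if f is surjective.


Little Picard bounds the complement of f(ℂ) to at most one point.
cos is entire and surjective onto ℂ: for every w ∈ ℂ, cos(ζ) = w has a solution ζ ∈ ℂ (e.g., via the complex inverse arccos). With ζ = −2z this gives z = ζ/(-2). Then -1·cos(−2z) takes every value in -1·ℂ = ℂ, and adding 1 is a bijection of ℂ. So f is surjective and omits no value. (Note: only on the real line is cos bounded by [−1, 1].)

Omitted value: no value.


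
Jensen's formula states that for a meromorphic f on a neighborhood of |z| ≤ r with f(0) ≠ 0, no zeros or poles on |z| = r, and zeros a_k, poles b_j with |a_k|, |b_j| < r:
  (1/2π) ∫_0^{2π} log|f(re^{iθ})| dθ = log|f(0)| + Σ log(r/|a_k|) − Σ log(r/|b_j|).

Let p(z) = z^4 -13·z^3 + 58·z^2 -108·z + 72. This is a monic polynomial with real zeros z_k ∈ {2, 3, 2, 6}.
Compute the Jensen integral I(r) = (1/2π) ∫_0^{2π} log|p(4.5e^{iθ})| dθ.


Zeros: 2, 2, 3, 6; r = 4.5.
Inside |z| < r: 2, 2, 3. Outside (|z| ≥ r): 6.
p(0) = 72, so log|p(0)| = log(72) = 4.2767.
Apply Jensen: I(r) = log|p(0)| + Σ_k log(r/|z_k|), summed over zeros inside |z| < r.
  log(r/|z_k|) for z_k = 2: log(4.5/2) = 0.8109
  log(r/|z_k|) for z_k = 3: log(4.5/3) = 0.4055
  log(r/|z_k|) for z_k = 2: log(4.5/2) = 0.8109
  Outside zeros (6) contribute nothing to the Jensen sum.
Sum over inside zeros: 2.0273.
I(r) = log|p(0)| + (inside sum) = 4.2767 + 2.0273 = 6.3040.
Note: since some zeros are outside |z| ≤ r, the simplified n·log(r) form does NOT apply — only the inside zeros contribute.

I(r) ≈ 6.3040.


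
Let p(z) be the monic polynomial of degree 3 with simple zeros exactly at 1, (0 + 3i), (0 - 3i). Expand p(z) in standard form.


The polynomial is p(z) = ∏_{α ∈ S} (z − α), where S = {1, (0 + 3i), (0 - 3i)}.
Expanding the product yields: p(z) = z^3 -z^2 + 9·z -9.
Note conjugate pairs combine to real quadratics: (z − (0+3i))(z − (0−3i)) = z² + 9.
The resulting polynomial has degree 3 and real coefficients as required.

p(z) = z^3 -z^2 + 9·z -9.


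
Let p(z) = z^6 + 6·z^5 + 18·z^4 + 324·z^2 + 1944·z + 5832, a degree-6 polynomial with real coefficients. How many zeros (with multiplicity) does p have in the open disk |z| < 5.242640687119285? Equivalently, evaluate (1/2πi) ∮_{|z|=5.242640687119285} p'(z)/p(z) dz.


The zeros of p are: (-3 + 3i), (-3 - 3i), (-3 + 3i), (-3 - 3i), (3 + 3i), (3 - 3i).
Their magnitudes are: 4.243, 4.243, 4.243, 4.243, 4.243, 4.243.
Zeros with |z| < R = 5.242640687119285: (-3 + 3i), (-3 - 3i), (-3 + 3i), (-3 - 3i), (3 + 3i), (3 - 3i).
Count = 6.
By the argument principle, (1/2πi) ∮_{|z|=R} p'(z)/p(z) dz equals exactly this count.

Number of zeros inside |z| < 5.242640687119285: 6.


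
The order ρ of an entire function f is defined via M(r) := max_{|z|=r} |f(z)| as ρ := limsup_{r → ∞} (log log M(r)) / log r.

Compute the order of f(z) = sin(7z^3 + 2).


Write sin(w) = (e^{iw} ± e^{−iw})/(2 or 2i), so |sin(w)| ≤ e^{|w|}. With w = 7z^3 + 2, |w| ≤ 7r^3 + 2 on |z|=r, giving M(r) ≤ e^{7r^3 + 2} and ρ ≤ 3. For the lower bound, choose z on |z|=r with 7z^3 purely imaginary of modulus 7r^3; then |sin(7z^3 + 2)| grows like e^{7r^3}/2, so ρ ≥ 3. Hence ρ = 3.
Therefore ρ = 3.

Order ρ = 3.


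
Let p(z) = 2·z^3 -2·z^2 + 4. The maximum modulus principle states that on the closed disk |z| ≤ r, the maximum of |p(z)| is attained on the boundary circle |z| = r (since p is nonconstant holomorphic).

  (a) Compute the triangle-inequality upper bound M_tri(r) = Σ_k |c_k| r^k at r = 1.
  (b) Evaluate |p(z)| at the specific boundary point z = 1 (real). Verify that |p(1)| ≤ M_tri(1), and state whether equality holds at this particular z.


Coefficients: c_0 = 4, c_1 = 0, c_2 = -2, c_3 = 2. Radius r = 1.
Part (a). Triangle bound: M_tri(r) = Σ_k |c_k| r^k
  = |4|·1^0 + |0|·1^1 + |-2|·1^2 + |2|·1^3
  = 4 + 0 + 2 + 2 = 8.
This bounds M(r) := max_{|z|=r} |p(z)| from above; equality holds iff all terms c_k z^k can be made to align in phase at a single z on |z|=r.
Part (b). At z = 1 (real, on the circle |z| = r):
  p(1) = (4)·1^0 + (0)·1^1 + (-2)·1^2 + (2)·1^3 = 4.
  |p(1)| = 4.
Check: |p(1)| = 4 ≤ 8 = M_tri(1). ✓ Equality does not hold at z = 1 (the coefficients have mixed signs, so the terms do not all align in phase there).

M_tri(1) = 8; |p(1)| = 4; equality at z=1: no.


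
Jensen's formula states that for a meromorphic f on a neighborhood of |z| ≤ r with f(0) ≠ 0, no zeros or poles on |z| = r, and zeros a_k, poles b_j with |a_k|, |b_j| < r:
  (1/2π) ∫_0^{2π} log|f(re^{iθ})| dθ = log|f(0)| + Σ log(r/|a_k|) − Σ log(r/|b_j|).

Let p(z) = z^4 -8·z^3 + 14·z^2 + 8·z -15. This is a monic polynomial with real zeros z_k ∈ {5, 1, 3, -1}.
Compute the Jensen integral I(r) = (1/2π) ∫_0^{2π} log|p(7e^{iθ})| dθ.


Zeros: -1, 1, 3, 5; r = 7.
Inside |z| < r: -1, 1, 3, 5. Outside (|z| ≥ r): ∅.
p(0) = -15, so log|p(0)| = log(15) = 2.7081.
Apply Jensen: I(r) = log|p(0)| + Σ_k log(r/|z_k|), summed over zeros inside |z| < r.
  log(r/|z_k|) for z_k = 5: log(7/5) = 0.3365
  log(r/|z_k|) for z_k = 1: log(7/1) = 1.9459
  log(r/|z_k|) for z_k = 3: log(7/3) = 0.8473
  log(r/|z_k|) for z_k = -1: log(7/1) = 1.9459
Sum over inside zeros: 5.0756.
I(r) = log|p(0)| + (inside sum) = 2.7081 + 5.0756 = 7.7836.
Closed form (all zeros inside, monic): I(r) = n·log(r) = 4·log(7) = 7.7836. ✓

I(r) ≈ 7.7836.


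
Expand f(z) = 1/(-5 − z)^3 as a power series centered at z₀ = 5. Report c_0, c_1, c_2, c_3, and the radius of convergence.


Let w = z − z₀, so z = z₀ + w.
Then -5 − z = -5 − (z₀ + w) = (-5 − z₀) − w = -10 − w.
f(z) = 1/(-10 − w)^3 = (1/(-10)^3) · (1 − w/(-10))^{−3}.
By the binomial series (1−u)^{−3} = Σ_{n≥0} C(n+2, 2) u^n for |u|<1, with u = w/(-10):
  c_n = C(n+2, 2) / (-10)^(n+3).
  c_0 = 1/(-10)^3 = -1/1000.
  c_1 = 3/(-10)^4 = 3/10000.
  c_2 = 6/(-10)^5 = -3/50000.
  c_3 = 10/(-10)^6 = 1/100000.
The series is valid for |w/d| < 1, i.e. |z − z₀| < |d|.
Radius of convergence: R = |-5 − z₀| = |-10| = 10 (distance from z₀ to the singularity z = -5).

c_0 = -1/1000, c_1 = 3/10000, c_2 = -3/50000, c_3 = 1/100000; R = 10.


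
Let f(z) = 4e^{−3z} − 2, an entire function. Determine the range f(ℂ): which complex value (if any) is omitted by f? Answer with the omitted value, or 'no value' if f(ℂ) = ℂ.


Little Picard bounds the complement of f(ℂ) to at most one point.
e^{−3z} is never zero on ℂ, so 4·e^{−3z} takes every value in ℂ ∖ {0}. Adding -2 shifts the range to ℂ ∖ {-2}. Thus f omits exactly the value -2.

Omitted value: -2.


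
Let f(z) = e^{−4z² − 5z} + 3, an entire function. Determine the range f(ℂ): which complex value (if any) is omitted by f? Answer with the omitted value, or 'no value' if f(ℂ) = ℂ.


Little Picard bounds the complement of f(ℂ) to at most one point.
The exponent g(z) = −4z² − 5z is a nonconstant polynomial, hence surjective onto ℂ. So e^{g(z)} takes every value in {e^w : w ∈ ℂ} = ℂ ∖ {0}. Adding 3 shifts the range to ℂ ∖ {3}. f omits exactly 3.

Omitted value: 3.


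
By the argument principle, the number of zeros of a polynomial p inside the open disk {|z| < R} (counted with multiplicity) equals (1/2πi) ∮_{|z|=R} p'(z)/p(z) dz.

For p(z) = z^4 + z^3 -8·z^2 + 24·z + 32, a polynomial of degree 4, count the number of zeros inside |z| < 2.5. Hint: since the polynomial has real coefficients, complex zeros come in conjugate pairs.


The zeros of p are: (2 + 2i), (2 - 2i), -1, -4.
Their magnitudes are: 2.828, 2.828, 1, 4.
Zeros with |z| < R = 2.5: -1.
Count = 1.
By the argument principle, (1/2πi) ∮_{|z|=R} p'(z)/p(z) dz equals exactly this count.

Number of zeros inside |z| < 2.5: 1.


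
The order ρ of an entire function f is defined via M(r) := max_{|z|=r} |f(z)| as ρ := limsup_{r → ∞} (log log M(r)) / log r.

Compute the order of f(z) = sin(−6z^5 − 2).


Write sin(w) = (e^{iw} ± e^{−iw})/(2 or 2i), so |sin(w)| ≤ e^{|w|}. With w = −6z^5 − 2, |w| ≤ 6r^5 + 2 on |z|=r, giving M(r) ≤ e^{6r^5 + 2} and ρ ≤ 5. For the lower bound, choose z on |z|=r with -6z^5 purely imaginary of modulus 6r^5; then |sin(−6z^5 − 2)| grows like e^{6r^5}/2, so ρ ≥ 5. Hence ρ = 5.
Therefore ρ = 5.

Order ρ = 5.


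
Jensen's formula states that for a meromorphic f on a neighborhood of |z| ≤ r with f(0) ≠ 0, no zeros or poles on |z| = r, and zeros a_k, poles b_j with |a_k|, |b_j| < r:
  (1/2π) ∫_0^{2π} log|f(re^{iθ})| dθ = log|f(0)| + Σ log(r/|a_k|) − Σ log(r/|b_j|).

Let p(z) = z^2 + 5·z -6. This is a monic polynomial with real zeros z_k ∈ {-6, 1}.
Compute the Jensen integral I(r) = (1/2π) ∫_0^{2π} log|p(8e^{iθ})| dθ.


Zeros: -6, 1; r = 8.
Inside |z| < r: -6, 1. Outside (|z| ≥ r): ∅.
p(0) = -6, so log|p(0)| = log(6) = 1.7918.
Apply Jensen: I(r) = log|p(0)| + Σ_k log(r/|z_k|), summed over zeros inside |z| < r.
  log(r/|z_k|) for z_k = -6: log(8/6) = 0.2877
  log(r/|z_k|) for z_k = 1: log(8/1) = 2.0794
Sum over inside zeros: 2.3671.
I(r) = log|p(0)| + (inside sum) = 1.7918 + 2.3671 = 4.1589.
Closed form (all zeros inside, monic): I(r) = n·log(r) = 2·log(8) = 4.1589. ✓

I(r) ≈ 4.1589.


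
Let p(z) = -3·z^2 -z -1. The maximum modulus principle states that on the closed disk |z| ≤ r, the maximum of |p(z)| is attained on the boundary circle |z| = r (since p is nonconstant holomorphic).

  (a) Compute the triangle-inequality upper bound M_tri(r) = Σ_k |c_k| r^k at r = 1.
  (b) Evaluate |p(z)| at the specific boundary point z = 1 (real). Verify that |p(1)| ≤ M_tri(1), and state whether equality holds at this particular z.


Coefficients: c_0 = -1, c_1 = -1, c_2 = -3. Radius r = 1.
Part (a). Triangle bound: M_tri(r) = Σ_k |c_k| r^k
  = |-1|·1^0 + |-1|·1^1 + |-3|·1^2
  = 1 + 1 + 3 = 5.
This bounds M(r) := max_{|z|=r} |p(z)| from above; equality holds iff all terms c_k z^k can be made to align in phase at a single z on |z|=r.
Part (b). At z = 1 (real, on the circle |z| = r):
  p(1) = (-1)·1^0 + (-1)·1^1 + (-3)·1^2 = -5.
  |p(1)| = 5.
Since all nonzero coefficients share the same sign, |p(1)| = 5 = M_tri(1); the triangle bound is attained at z = 1, so in fact M(r) = 5.

M_tri(1) = 5; |p(1)| = 5; equality at z=1: yes.


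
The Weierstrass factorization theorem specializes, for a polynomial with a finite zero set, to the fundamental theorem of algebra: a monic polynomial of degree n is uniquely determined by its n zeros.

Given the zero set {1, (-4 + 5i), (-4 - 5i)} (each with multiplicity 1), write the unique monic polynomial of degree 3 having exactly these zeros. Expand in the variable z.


The polynomial is p(z) = ∏_{α ∈ S} (z − α), where S = {1, (-4 + 5i), (-4 - 5i)}.
Expanding the product yields: p(z) = z^3 + 7·z^2 + 33·z -41.
Note conjugate pairs combine to real quadratics: (z − (-4+5i))(z − (-4−5i)) = z² + 8z + 41.
The resulting polynomial has degree 3 and real coefficients as required.

p(z) = z^3 + 7·z^2 + 33·z -41.


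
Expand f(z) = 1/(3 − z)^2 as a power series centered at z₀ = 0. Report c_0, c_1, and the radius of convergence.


Let w = z − z₀, so z = z₀ + w.
Then 3 − z = 3 − (z₀ + w) = (3 − z₀) − w = 3 − w.
f(z) = 1/(3 − w)^2 = (1/(3)^2) · (1 − w/(3))^{−2}.
By the binomial series (1−u)^{−2} = Σ_{n≥0} C(n+1, 1) u^n for |u|<1, with u = w/(3):
  c_n = C(n+1, 1) / (3)^(n+2).
  c_0 = 1/(3)^2 = 1/9.
  c_1 = 2/(3)^3 = 2/27.
The series is valid for |w/d| < 1, i.e. |z − z₀| < |d|.
Radius of convergence: R = |3 − z₀| = |3| = 3 (distance from z₀ to the singularity z = 3).

c_0 = 1/9, c_1 = 2/27; R = 3.


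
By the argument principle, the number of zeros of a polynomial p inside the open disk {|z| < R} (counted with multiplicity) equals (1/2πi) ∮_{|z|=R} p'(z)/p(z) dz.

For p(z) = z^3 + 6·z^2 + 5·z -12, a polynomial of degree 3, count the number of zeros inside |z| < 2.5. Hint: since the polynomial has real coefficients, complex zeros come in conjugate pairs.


The zeros of p are: -3, -4, 1.
Their magnitudes are: 3, 4, 1.
Zeros with |z| < R = 2.5: 1.
Count = 1.
By the argument principle, (1/2πi) ∮_{|z|=R} p'(z)/p(z) dz equals exactly this count.

Number of zeros inside |z| < 2.5: 1.


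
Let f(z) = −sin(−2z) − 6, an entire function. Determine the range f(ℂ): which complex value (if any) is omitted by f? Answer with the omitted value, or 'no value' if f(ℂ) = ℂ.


Little Picard bounds the complement of f(ℂ) to at most one point.
sin is entire and surjective onto ℂ: for every w ∈ ℂ, sin(ζ) = w has a solution ζ ∈ ℂ (e.g., via the complex inverse arcsin). With ζ = −2z this gives z = ζ/(-2). Then -1·sin(−2z) takes every value in -1·ℂ = ℂ, and adding -6 is a bijection of ℂ. So f is surjective and omits no value. (Note: only on the real line is sin bounded by [−1, 1].)

Omitted value: no value.


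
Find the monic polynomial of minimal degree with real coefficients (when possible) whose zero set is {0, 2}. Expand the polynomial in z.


The polynomial is p(z) = ∏_{α ∈ S} (z − α), where S = {0, 2}.
Expanding the product yields: p(z) = z^2 -2·z.
The resulting polynomial has degree 2 and real coefficients as required.

p(z) = z^2 -2·z.


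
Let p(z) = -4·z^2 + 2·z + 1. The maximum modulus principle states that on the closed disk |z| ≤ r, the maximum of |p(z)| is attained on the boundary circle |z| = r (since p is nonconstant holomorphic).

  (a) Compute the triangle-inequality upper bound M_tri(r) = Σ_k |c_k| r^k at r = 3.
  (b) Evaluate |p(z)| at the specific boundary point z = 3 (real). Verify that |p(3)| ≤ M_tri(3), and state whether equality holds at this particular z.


Coefficients: c_0 = 1, c_1 = 2, c_2 = -4. Radius r = 3.
Part (a). Triangle bound: M_tri(r) = Σ_k |c_k| r^k
  = |1|·3^0 + |2|·3^1 + |-4|·3^2
  = 1 + 6 + 36 = 43.
This bounds M(r) := max_{|z|=r} |p(z)| from above; equality holds iff all terms c_k z^k can be made to align in phase at a single z on |z|=r.
Part (b). At z = 3 (real, on the circle |z| = r):
  p(3) = (1)·3^0 + (2)·3^1 + (-4)·3^2 = -29.
  |p(3)| = 29.
Check: |p(3)| = 29 ≤ 43 = M_tri(3). ✓ Equality does not hold at z = 3 (the coefficients have mixed signs, so the terms do not all align in phase there).

M_tri(3) = 43; |p(3)| = 29; equality at z=3: no.


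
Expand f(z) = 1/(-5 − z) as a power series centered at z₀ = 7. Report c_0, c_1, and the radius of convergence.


Let w = z − z₀, so z = z₀ + w.
Then -5 − z = -5 − (z₀ + w) = (-5 − z₀) − w = -12 − w.
f(z) = 1/(-12 − w) = (1/(-12)) · 1/(1 − w/(-12)) = Σ_{n≥0} w^n / (-12)^(n+1).
So c_n = 1/(-12)^(n+1):
  c_0 = 1/(-12)^1 = -1/12.
  c_1 = 1/(-12)^2 = 1/144.
The series is valid for |w/d| < 1, i.e. |z − z₀| < |d|.
Radius of convergence: R = |-5 − z₀| = |-12| = 12 (distance from z₀ to the singularity z = -5).

c_0 = -1/12, c_1 = 1/144; R = 12.


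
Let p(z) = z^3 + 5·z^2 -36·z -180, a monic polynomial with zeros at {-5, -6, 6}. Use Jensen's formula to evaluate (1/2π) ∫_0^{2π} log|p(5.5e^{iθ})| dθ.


Zeros: -6, -5, 6; r = 5.5.
Inside |z| < r: -5. Outside (|z| ≥ r): -6, 6.
p(0) = -180, so log|p(0)| = log(180) = 5.1930.
Apply Jensen: I(r) = log|p(0)| + Σ_k log(r/|z_k|), summed over zeros inside |z| < r.
  log(r/|z_k|) for z_k = -5: log(5.5/5) = 0.0953
  Outside zeros (-6, 6) contribute nothing to the Jensen sum.
Sum over inside zeros: 0.0953.
I(r) = log|p(0)| + (inside sum) = 5.1930 + 0.0953 = 5.2883.
Note: since some zeros are outside |z| ≤ r, the simplified n·log(r) form does NOT apply — only the inside zeros contribute.

I(r) ≈ 5.2883.


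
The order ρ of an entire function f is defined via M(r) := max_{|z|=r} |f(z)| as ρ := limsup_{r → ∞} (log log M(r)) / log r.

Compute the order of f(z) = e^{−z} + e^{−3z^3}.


Each summand is entire of order 1 and 3 respectively (as in the single-exponential case). The order of a sum is at most the max of the orders, so ρ ≤ 3. For the lower bound: on |z|=r choose arg z so that -3z^3 is real positive; then |e^{-3z^3}| = e^{3r^3} while |e^{-1z}| ≤ e^{1r^1} = o(e^{3r^3}). So |f| ≥ e^{3r^3}(1 − o(1)) and ρ ≥ 3. Hence ρ = max(1, 3) = 3.
Therefore ρ = 3.

Order ρ = 3.


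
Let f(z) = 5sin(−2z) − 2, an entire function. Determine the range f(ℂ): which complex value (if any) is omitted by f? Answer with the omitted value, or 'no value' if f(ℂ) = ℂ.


Little Picard bounds the complement of f(ℂ) to at most one point.
sin is entire and surjective onto ℂ: for every w ∈ ℂ, sin(ζ) = w has a solution ζ ∈ ℂ (e.g., via the complex inverse arcsin). With ζ = −2z this gives z = ζ/(-2). Then 5·sin(−2z) takes every value in 5·ℂ = ℂ, and adding -2 is a bijection of ℂ. So f is surjective and omits no value. (Note: only on the real line is sin bounded by [−1, 1].)

Omitted value: no value.


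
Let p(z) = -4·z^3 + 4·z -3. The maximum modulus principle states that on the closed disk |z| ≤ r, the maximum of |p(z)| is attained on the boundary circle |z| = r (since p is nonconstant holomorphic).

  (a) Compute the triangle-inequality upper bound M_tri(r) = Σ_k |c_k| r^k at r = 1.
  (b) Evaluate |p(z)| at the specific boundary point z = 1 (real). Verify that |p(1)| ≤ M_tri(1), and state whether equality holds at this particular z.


Coefficients: c_0 = -3, c_1 = 4, c_2 = 0, c_3 = -4. Radius r = 1.
Part (a). Triangle bound: M_tri(r) = Σ_k |c_k| r^k
  = |-3|·1^0 + |4|·1^1 + |0|·1^2 + |-4|·1^3
  = 3 + 4 + 0 + 4 = 11.
This bounds M(r) := max_{|z|=r} |p(z)| from above; equality holds iff all terms c_k z^k can be made to align in phase at a single z on |z|=r.
Part (b). At z = 1 (real, on the circle |z| = r):
  p(1) = (-3)·1^0 + (4)·1^1 + (0)·1^2 + (-4)·1^3 = -3.
  |p(1)| = 3.
Check: |p(1)| = 3 ≤ 11 = M_tri(1). ✓ Equality does not hold at z = 1 (the coefficients have mixed signs, so the terms do not all align in phase there).

M_tri(1) = 11; |p(1)| = 3; equality at z=1: no.


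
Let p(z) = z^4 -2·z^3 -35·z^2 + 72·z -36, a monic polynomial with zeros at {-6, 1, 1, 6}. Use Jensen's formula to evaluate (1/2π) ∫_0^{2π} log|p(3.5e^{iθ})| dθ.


Zeros: -6, 1, 1, 6; r = 3.5.
Inside |z| < r: 1, 1. Outside (|z| ≥ r): -6, 6.
p(0) = -36, so log|p(0)| = log(36) = 3.5835.
Apply Jensen: I(r) = log|p(0)| + Σ_k log(r/|z_k|), summed over zeros inside |z| < r.
  log(r/|z_k|) for z_k = 1: log(3.5/1) = 1.2528
  log(r/|z_k|) for z_k = 1: log(3.5/1) = 1.2528
  Outside zeros (-6, 6) contribute nothing to the Jensen sum.
Sum over inside zeros: 2.5055.
I(r) = log|p(0)| + (inside sum) = 3.5835 + 2.5055 = 6.0890.
Note: since some zeros are outside |z| ≤ r, the simplified n·log(r) form does NOT apply — only the inside zeros contribute.

I(r) ≈ 6.0890.


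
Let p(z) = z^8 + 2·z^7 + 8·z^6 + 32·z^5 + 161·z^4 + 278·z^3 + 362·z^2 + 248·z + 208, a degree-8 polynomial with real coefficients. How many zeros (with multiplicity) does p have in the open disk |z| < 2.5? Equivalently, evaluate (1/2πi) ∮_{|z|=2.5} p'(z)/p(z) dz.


The zeros of p are: (0 + 1i), (0 - 1i), (2 + 3i), (2 - 3i), (-2 + 2i), (-2 - 2i), (-1 + 1i), (-1 - 1i).
Their magnitudes are: 1, 1, 3.606, 3.606, 2.828, 2.828, 1.414, 1.414.
Zeros with |z| < R = 2.5: (0 + 1i), (0 - 1i), (-1 + 1i), (-1 - 1i).
Count = 4.
By the argument principle, (1/2πi) ∮_{|z|=R} p'(z)/p(z) dz equals exactly this count.

Number of zeros inside |z| < 2.5: 4.


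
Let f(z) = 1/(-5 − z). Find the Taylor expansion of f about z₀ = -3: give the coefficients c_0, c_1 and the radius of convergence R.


Let w = z − z₀, so z = z₀ + w.
Then -5 − z = -5 − (z₀ + w) = (-5 − z₀) − w = -2 − w.
f(z) = 1/(-2 − w) = (1/(-2)) · 1/(1 − w/(-2)) = Σ_{n≥0} w^n / (-2)^(n+1).
So c_n = 1/(-2)^(n+1):
  c_0 = 1/(-2)^1 = -1/2.
  c_1 = 1/(-2)^2 = 1/4.
The series is valid for |w/d| < 1, i.e. |z − z₀| < |d|.
Radius of convergence: R = |-5 − z₀| = |-2| = 2 (distance from z₀ to the singularity z = -5).

c_0 = -1/2, c_1 = 1/4; R = 2.


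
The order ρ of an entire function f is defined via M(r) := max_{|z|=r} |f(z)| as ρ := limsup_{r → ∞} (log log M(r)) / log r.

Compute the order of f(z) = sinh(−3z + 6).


sinh(w) is a linear combination of e^{iw} and e^{−iw} (or e^w, e^{−w} in the hyperbolic case), so |sinh(w)| ≤ e^{|w|}. With w = −3z + 6, |w| ≤ 3|z| + 6 = 3r + 6 on |z| = r, giving M(r) ≤ e^{3r + 6}, so ρ ≤ 1. On a suitable ray (z = it for sin/cos; z = t for sinh/cosh, t real → ∞), |sinh(−3z + 6)| grows like e^{3|t|}/2, so ρ ≥ 1. Hence ρ = 1.
Therefore ρ = 1.

Order ρ = 1.


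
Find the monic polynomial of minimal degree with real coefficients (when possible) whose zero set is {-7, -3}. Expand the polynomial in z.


The polynomial is p(z) = ∏_{α ∈ S} (z − α), where S = {-7, -3}.
Expanding the product yields: p(z) = z^2 + 10·z + 21.
The resulting polynomial has degree 2 and real coefficients as required.

p(z) = z^2 + 10·z + 21.


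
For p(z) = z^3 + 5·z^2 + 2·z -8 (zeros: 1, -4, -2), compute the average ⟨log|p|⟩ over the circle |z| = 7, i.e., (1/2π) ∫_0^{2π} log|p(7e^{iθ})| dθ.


Zeros: -4, -2, 1; r = 7.
Inside |z| < r: -4, -2, 1. Outside (|z| ≥ r): ∅.
p(0) = -8, so log|p(0)| = log(8) = 2.0794.
Apply Jensen: I(r) = log|p(0)| + Σ_k log(r/|z_k|), summed over zeros inside |z| < r.
  log(r/|z_k|) for z_k = 1: log(7/1) = 1.9459
  log(r/|z_k|) for z_k = -4: log(7/4) = 0.5596
  log(r/|z_k|) for z_k = -2: log(7/2) = 1.2528
Sum over inside zeros: 3.7583.
I(r) = log|p(0)| + (inside sum) = 2.0794 + 3.7583 = 5.8377.
Closed form (all zeros inside, monic): I(r) = n·log(r) = 3·log(7) = 5.8377. ✓

I(r) ≈ 5.8377.
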